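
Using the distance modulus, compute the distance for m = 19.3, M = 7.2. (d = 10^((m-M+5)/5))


d = 10^((m - M + 5)/5) = 10^((19.3 - 7.2 + 5)/5) = 2630.268

2630.268 pc


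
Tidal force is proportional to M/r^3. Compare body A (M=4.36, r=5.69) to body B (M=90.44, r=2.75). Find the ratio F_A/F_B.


Ratio = (M1/r1^3) / (M2/r2^3) = (4.36/5.69^3) / (90.44/2.75^3) = 0.0054

0.0054


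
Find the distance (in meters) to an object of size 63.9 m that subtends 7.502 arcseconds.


D = size / theta_rad, theta_rad = 7.502 * pi/(180*3600) = 3.637e-05, D = 1.757e+06

1.757e+06 m


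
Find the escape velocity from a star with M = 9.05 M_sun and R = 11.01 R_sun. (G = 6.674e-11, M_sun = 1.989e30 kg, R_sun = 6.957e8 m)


M = 9.05 * 1.989e30 kg = 1.800045e+31 kg; R = 11.01 * 6.957e8 m = 7.659657e+09 m. v_esc = sqrt(2GM/R) = sqrt(2 * 6.674e-11 * 1.800045e+31 / 7.659657e+09) = 560073.622

560073.622 m/s


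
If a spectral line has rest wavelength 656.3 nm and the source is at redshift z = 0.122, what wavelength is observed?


lam_obs = lam_emit * (1 + z) = 656.3 * (1 + 0.122) = 736.3686

736.3686 nm


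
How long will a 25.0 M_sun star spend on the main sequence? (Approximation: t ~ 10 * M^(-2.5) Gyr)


t = 10 * M^(-2.5) = 10 * 25.0^(-2.5) = 0.0032

0.0032 Gyr


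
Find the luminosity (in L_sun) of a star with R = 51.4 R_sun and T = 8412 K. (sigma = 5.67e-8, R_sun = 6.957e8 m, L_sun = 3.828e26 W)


R = 51.4 * 6.957e8 m = 3.575898e+10 m. L = 4*pi*R^2*sigma*T^4 = 4*pi*(3.575898e+10)^2 * 5.67e-8 * 8412^4 = 4.562051921e+30 W. L/L_sun = 4.562051921e+30 / 3.828e26 = 11917.586

11917.586 L_sun


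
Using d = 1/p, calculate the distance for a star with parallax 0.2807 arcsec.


d = 1/p = 1/0.2807 = 3.5625

3.5625 pc


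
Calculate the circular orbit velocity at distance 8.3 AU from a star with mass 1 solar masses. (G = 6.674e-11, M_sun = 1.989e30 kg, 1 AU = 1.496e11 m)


v = sqrt(GM/r) = sqrt(6.674e-11 * 1.989e+30 / 1.242e+12) = 10339.6455

10339.6455 m/s


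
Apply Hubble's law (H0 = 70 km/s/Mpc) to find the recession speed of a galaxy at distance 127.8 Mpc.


v = H0 * d = 70 * 127.8 = 8946.0

8946.0 km/s


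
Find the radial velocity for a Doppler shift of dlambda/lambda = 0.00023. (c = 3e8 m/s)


v = (dlambda/lambda) * c = 0.00023 * 3e8 = 69000.0

69000.0 m/s


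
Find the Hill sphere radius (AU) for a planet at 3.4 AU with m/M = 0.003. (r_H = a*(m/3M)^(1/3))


r_H = a * (m/3M)^(1/3) = 3.4 * (0.003/3)^(1/3) = 0.34

0.34 AU


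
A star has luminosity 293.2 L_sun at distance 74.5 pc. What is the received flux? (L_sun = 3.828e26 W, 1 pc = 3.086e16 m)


F = L / (4*pi*d^2) = 1.122e+29 / (4*pi*(2.299e+18)^2) = 1.690e-09

1.690e-09 W/m^2


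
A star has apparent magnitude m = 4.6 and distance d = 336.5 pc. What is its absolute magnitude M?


M = m - 5*log10(d) + 5 = 4.6 - 5*log10(336.5) + 5 = -3.0349

-3.0349


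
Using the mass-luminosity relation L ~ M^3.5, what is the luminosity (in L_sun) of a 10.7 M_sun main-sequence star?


L/L_sun = (M/M_sun)^3.5 = 10.7^3.5 = 4007.2203

4007.2203 L_sun


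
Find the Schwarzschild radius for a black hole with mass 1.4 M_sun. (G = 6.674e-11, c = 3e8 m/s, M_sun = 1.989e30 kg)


M = 1.4 * 1.989e30 kg = 2.7846e+30 kg. rs = 2GM/c^2 = 2 * 6.674e-11 * 2.7846e+30 / (3e8)^2 = 4129.8712

4129.8712 m


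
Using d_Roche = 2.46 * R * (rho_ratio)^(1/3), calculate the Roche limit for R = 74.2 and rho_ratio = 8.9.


d_Roche = 2.46 * 74.2 * 8.9^(1/3) = 378.2704

378.2704


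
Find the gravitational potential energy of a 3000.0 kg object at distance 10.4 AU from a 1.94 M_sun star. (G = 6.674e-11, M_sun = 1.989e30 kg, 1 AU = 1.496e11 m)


M = 1.94 * 1.989e30 kg = 3.85866e+30 kg; r = 10.4 AU * 1.496e11 m/AU = 1.55584e+12 m. U = -GM*m/r = -(6.674e-11 * 3.85866e+30 * 3000.0) / 1.55584e+12 = -4.966e+11

-4.966e+11 J


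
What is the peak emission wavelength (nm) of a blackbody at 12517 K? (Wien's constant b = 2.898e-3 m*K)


lam_max = b / T = 2.898e-3 / 12517 = 2.315e-07 m = 231.5251 nm

231.5251 nm


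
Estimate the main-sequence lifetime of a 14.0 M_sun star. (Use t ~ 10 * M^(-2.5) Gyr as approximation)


t = 10 * M^(-2.5) = 10 * 14.0^(-2.5) = 0.0136

0.0136 Gyr


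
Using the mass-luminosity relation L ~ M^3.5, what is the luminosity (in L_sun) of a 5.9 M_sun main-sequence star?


L/L_sun = (M/M_sun)^3.5 = 5.9^3.5 = 498.8639

498.8639 L_sun


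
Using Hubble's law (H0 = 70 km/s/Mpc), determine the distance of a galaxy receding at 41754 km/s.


d = v / H0 = 41754 / 70 = 596.4857

596.4857 Mpc


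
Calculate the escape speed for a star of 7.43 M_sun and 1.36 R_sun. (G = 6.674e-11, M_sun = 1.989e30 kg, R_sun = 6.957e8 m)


M = 7.43 * 1.989e30 kg = 1.477827e+31 kg; R = 1.36 * 6.957e8 m = 9.46152e+08 m. v_esc = sqrt(2GM/R) = sqrt(2 * 6.674e-11 * 1.477827e+31 / 9.46152e+08) = 1.444e+06

1.444e+06 m/s


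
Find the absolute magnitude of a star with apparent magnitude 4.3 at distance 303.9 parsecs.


M = m - 5*log10(d) + 5 = 4.3 - 5*log10(303.9) + 5 = -3.1137

-3.1137


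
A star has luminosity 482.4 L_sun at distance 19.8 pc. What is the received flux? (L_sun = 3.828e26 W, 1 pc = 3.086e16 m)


F = L / (4*pi*d^2) = 1.847e+29 / (4*pi*(6.110e+17)^2) = 3.936e-08

3.936e-08 W/m^2


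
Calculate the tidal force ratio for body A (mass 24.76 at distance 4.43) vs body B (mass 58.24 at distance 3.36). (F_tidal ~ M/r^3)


Ratio = (M1/r1^3) / (M2/r2^3) = (24.76/4.43^3) / (58.24/3.36^3) = 0.1855

0.1855


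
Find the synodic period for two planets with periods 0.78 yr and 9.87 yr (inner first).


1/P_syn = |1/P1 - 1/P2| = |1/0.78 - 1/9.87| => P_syn = 0.8469

0.8469 years


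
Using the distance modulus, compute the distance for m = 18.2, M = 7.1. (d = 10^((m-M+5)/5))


d = 10^((m - M + 5)/5) = 10^((18.2 - 7.1 + 5)/5) = 1659.5869

1659.5869 pc


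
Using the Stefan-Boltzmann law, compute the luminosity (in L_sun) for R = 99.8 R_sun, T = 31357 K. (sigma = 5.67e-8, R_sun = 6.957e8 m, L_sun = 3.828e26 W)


R = 99.8 * 6.957e8 m = 6.943086e+10 m. L = 4*pi*R^2*sigma*T^4 = 4*pi*(6.943086e+10)^2 * 5.67e-8 * 31357^4 = 3.32074889e+33 W. L/L_sun = 3.32074889e+33 / 3.828e26 = 8.675e+06

8.675e+06 L_sun


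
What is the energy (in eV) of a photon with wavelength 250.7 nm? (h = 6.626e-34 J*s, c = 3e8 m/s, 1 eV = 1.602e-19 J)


E = hc/lambda = 6.626e-34 * 3e8 / 2.507e-07 = 7.929e-19 J = 4.9494 eV

4.9494 eV


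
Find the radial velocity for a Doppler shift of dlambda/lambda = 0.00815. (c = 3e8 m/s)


v = (dlambda/lambda) * c = 0.00815 * 3e8 = 2.445e+06

2.445e+06 m/s


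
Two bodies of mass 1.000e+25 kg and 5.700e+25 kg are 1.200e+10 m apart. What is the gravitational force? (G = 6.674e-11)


F = G*m1*m2/r^2 = 6.674e-11 * 1.000e+25 * 5.700e+25 / (1.200e+10)^2 = 6.674e-11 * 5.700e+50 / 1.440e+20 = 2.642e+20

2.642e+20 N


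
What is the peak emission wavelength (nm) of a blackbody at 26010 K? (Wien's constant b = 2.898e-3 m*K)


lam_max = b / T = 2.898e-3 / 26010 = 1.114e-07 m = 111.4187 nm

111.4187 nm


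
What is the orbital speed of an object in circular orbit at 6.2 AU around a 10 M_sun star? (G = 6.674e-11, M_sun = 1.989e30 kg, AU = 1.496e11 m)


v = sqrt(GM/r) = sqrt(6.674e-11 * 1.989e+31 / 9.275e+11) = 37831.0897

37831.0897 m/s


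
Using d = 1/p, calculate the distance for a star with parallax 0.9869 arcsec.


d = 1/p = 1/0.9869 = 1.0133

1.0133 pc


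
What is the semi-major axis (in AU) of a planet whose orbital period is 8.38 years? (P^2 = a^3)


a = P^(2/3) = 8.38^(2/3) = 4.1257

4.1257 AU


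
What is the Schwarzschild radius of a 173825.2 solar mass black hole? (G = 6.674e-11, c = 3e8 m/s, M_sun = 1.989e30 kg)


M = 173825.2 * 1.989e30 kg = 3.457383228e+35 kg. rs = 2GM/c^2 = 2 * 6.674e-11 * 3.457383228e+35 / (3e8)^2 = 5.128e+08

5.128e+08 m


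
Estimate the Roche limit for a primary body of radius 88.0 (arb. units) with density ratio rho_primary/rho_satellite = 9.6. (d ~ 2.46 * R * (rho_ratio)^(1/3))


d_Roche = 2.46 * 88.0 * 9.6^(1/3) = 460.0887

460.0887


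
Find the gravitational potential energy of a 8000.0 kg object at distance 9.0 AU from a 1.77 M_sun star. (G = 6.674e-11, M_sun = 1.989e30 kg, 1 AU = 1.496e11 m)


M = 1.77 * 1.989e30 kg = 3.52053e+30 kg; r = 9.0 AU * 1.496e11 m/AU = 1.3464e+12 m. U = -GM*m/r = -(6.674e-11 * 3.52053e+30 * 8000.0) / 1.3464e+12 = -1.396e+12

-1.396e+12 J


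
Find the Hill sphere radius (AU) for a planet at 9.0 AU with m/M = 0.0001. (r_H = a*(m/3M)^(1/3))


r_H = a * (m/3M)^(1/3) = 9.0 * (0.0001/3)^(1/3) = 0.2896

0.2896 AU


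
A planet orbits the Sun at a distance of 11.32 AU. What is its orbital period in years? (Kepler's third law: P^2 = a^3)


P = a^(3/2) = 11.32^1.5 = 38.0864

38.0864 years


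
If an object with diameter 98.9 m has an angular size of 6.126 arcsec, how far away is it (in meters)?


D = size / theta_rad, theta_rad = 6.126 * pi/(180*3600) = 2.970e-05, D = 3.330e+06

3.330e+06 m


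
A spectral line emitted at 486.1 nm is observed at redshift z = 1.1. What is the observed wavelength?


lam_obs = lam_emit * (1 + z) = 486.1 * (1 + 1.1) = 1020.81

1020.81 nm


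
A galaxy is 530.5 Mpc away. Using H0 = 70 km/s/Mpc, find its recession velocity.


v = H0 * d = 70 * 530.5 = 37135.0

37135.0 km/s


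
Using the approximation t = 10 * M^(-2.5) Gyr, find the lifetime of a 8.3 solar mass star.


t = 10 * M^(-2.5) = 10 * 8.3^(-2.5) = 0.0504

0.0504 Gyr


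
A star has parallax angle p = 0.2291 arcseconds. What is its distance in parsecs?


d = 1/p = 1/0.2291 = 4.3649

4.3649 pc


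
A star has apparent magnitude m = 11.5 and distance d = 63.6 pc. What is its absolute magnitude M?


M = m - 5*log10(d) + 5 = 11.5 - 5*log10(63.6) + 5 = 7.4827

7.4827


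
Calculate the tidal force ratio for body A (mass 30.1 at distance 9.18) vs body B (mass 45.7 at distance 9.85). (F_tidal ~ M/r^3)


Ratio = (M1/r1^3) / (M2/r2^3) = (30.1/9.18^3) / (45.7/9.85^3) = 0.8136

0.8136


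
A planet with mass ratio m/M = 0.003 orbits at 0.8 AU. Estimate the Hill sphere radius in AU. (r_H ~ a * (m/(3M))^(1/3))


r_H = a * (m/3M)^(1/3) = 0.8 * (0.003/3)^(1/3) = 0.08

0.08 AU


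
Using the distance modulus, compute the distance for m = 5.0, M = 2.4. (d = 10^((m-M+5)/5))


d = 10^((m - M + 5)/5) = 10^((5.0 - 2.4 + 5)/5) = 33.1131

33.1131 pc


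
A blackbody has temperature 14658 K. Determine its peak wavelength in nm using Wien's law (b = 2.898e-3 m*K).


lam_max = b / T = 2.898e-3 / 14658 = 1.977e-07 m = 197.7077 nm

197.7077 nm


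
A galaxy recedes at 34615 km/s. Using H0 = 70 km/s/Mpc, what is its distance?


d = v / H0 = 34615 / 70 = 494.5

494.5 Mpc


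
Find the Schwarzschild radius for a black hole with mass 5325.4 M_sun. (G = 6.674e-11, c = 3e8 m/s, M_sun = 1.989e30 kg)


M = 5325.4 * 1.989e30 kg = 1.05922206e+34 kg. rs = 2GM/c^2 = 2 * 6.674e-11 * 1.05922206e+34 / (3e8)^2 = 1.571e+07

1.571e+07 m


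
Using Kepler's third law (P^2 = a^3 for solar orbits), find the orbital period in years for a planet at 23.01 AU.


P = a^(3/2) = 23.01^1.5 = 110.3761

110.3761 years


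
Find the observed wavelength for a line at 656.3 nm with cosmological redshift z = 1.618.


lam_obs = lam_emit * (1 + z) = 656.3 * (1 + 1.618) = 1718.1934

1718.1934 nm


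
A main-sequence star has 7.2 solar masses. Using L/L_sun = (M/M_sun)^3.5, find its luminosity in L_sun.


L/L_sun = (M/M_sun)^3.5 = 7.2^3.5 = 1001.5295

1001.5295 L_sun


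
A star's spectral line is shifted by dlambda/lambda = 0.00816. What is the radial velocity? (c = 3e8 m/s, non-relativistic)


v = (dlambda/lambda) * c = 0.00816 * 3e8 = 2.448e+06

2.448e+06 m/s


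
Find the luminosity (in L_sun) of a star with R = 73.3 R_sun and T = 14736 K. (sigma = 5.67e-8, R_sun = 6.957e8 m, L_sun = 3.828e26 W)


R = 73.3 * 6.957e8 m = 5.099481e+10 m. L = 4*pi*R^2*sigma*T^4 = 4*pi*(5.099481e+10)^2 * 5.67e-8 * 14736^4 = 8.737020009e+31 W. L/L_sun = 8.737020009e+31 / 3.828e26 = 228239.8122

228239.8122 L_sun


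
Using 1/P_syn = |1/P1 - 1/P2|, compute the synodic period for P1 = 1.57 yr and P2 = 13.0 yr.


1/P_syn = |1/P1 - 1/P2| = |1/1.57 - 1/13.0| => P_syn = 1.7857

1.7857 years


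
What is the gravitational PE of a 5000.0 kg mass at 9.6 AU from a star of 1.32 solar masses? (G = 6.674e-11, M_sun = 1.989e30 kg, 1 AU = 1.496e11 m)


M = 1.32 * 1.989e30 kg = 2.62548e+30 kg; r = 9.6 AU * 1.496e11 m/AU = 1.43616e+12 m. U = -GM*m/r = -(6.674e-11 * 2.62548e+30 * 5000.0) / 1.43616e+12 = -6.100e+11

-6.100e+11 J


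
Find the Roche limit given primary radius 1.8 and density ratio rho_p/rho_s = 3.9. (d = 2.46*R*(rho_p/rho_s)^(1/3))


d_Roche = 2.46 * 1.8 * 3.9^(1/3) = 6.9699

6.9699


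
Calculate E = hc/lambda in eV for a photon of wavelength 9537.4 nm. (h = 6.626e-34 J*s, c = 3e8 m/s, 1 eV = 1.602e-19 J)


E = hc/lambda = 6.626e-34 * 3e8 / 9.537e-06 = 2.084e-20 J = 0.1301 eV

0.1301 eV


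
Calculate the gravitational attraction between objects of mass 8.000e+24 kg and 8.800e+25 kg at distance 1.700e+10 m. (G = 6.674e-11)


F = G*m1*m2/r^2 = 6.674e-11 * 8.000e+24 * 8.800e+25 / (1.700e+10)^2 = 6.674e-11 * 7.040e+50 / 2.890e+20 = 1.626e+20

1.626e+20 N


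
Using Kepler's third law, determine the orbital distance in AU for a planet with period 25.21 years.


a = P^(2/3) = 25.21^(2/3) = 8.5977

8.5977 AU


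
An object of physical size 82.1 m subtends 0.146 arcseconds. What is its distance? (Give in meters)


D = size / theta_rad, theta_rad = 0.146 * pi/(180*3600) = 7.078e-07, D = 1.160e+08

1.160e+08 m


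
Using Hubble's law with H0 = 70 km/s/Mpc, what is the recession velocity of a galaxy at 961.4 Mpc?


v = H0 * d = 70 * 961.4 = 67298.0

67298.0 km/s


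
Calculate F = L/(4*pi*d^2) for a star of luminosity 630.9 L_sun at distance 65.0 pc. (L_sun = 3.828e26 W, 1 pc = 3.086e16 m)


F = L / (4*pi*d^2) = 2.415e+29 / (4*pi*(2.006e+18)^2) = 4.776e-09

4.776e-09 W/m^2


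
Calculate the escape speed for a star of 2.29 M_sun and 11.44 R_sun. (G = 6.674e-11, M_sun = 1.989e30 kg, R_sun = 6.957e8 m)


M = 2.29 * 1.989e30 kg = 4.55481e+30 kg; R = 11.44 * 6.957e8 m = 7.958808e+09 m. v_esc = sqrt(2GM/R) = sqrt(2 * 6.674e-11 * 4.55481e+30 / 7.958808e+09) = 276388.022

276388.022 m/s


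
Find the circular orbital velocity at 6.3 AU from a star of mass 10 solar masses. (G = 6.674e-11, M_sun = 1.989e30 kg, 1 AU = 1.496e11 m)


v = sqrt(GM/r) = sqrt(6.674e-11 * 1.989e+31 / 9.425e+11) = 37529.642

37529.642 m/s


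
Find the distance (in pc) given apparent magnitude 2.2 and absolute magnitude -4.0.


d = 10^((m - M + 5)/5) = 10^((2.2 - -4.0 + 5)/5) = 173.7801

173.7801 pc


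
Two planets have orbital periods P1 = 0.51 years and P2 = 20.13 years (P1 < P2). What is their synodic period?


1/P_syn = |1/P1 - 1/P2| = |1/0.51 - 1/20.13| => P_syn = 0.5233

0.5233 years


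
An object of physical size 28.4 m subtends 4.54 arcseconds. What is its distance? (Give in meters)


D = size / theta_rad, theta_rad = 4.54 * pi/(180*3600) = 2.201e-05, D = 1.290e+06

1.290e+06 m


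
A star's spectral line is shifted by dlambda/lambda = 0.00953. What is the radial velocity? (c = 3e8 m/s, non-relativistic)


v = (dlambda/lambda) * c = 0.00953 * 3e8 = 2.859e+06

2.859e+06 m/s


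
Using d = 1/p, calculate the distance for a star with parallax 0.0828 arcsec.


d = 1/p = 1/0.0828 = 12.0773

12.0773 pc


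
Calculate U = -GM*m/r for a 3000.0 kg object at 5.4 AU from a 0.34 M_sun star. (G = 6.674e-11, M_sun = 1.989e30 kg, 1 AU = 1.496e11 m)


M = 0.34 * 1.989e30 kg = 6.7626e+29 kg; r = 5.4 AU * 1.496e11 m/AU = 8.0784e+11 m. U = -GM*m/r = -(6.674e-11 * 6.7626e+29 * 3000.0) / 8.0784e+11 = -1.676e+11

-1.676e+11 J


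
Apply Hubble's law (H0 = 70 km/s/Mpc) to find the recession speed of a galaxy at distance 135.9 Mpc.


v = H0 * d = 70 * 135.9 = 9513.0

9513.0 km/s


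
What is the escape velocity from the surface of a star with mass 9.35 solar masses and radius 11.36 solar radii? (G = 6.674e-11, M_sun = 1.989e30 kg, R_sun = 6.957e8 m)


M = 9.35 * 1.989e30 kg = 1.859715e+31 kg; R = 11.36 * 6.957e8 m = 7.903152e+09 m. v_esc = sqrt(2GM/R) = sqrt(2 * 6.674e-11 * 1.859715e+31 / 7.903152e+09) = 560442.5864

560442.5864 m/s


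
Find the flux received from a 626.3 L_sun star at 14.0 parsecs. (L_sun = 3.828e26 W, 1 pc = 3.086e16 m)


F = L / (4*pi*d^2) = 2.397e+29 / (4*pi*(4.320e+17)^2) = 1.022e-07

1.022e-07 W/m^2


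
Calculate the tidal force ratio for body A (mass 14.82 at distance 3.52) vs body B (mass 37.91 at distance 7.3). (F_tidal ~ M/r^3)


Ratio = (M1/r1^3) / (M2/r2^3) = (14.82/3.52^3) / (37.91/7.3^3) = 3.4869

3.4869


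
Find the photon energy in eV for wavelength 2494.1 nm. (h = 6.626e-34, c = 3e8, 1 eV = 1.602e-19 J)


E = hc/lambda = 6.626e-34 * 3e8 / 2.494e-06 = 7.970e-20 J = 0.4975 eV

0.4975 eV


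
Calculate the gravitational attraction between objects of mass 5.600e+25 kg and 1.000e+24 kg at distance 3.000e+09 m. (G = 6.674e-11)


F = G*m1*m2/r^2 = 6.674e-11 * 5.600e+25 * 1.000e+24 / (3.000e+09)^2 = 6.674e-11 * 5.600e+49 / 9.000e+18 = 4.153e+20

4.153e+20 N


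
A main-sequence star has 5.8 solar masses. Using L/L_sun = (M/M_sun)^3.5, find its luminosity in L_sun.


L/L_sun = (M/M_sun)^3.5 = 5.8^3.5 = 469.8919

469.8919 L_sun


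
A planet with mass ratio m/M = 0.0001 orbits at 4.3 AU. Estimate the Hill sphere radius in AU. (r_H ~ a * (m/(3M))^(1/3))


r_H = a * (m/3M)^(1/3) = 4.3 * (0.0001/3)^(1/3) = 0.1384

0.1384 AU


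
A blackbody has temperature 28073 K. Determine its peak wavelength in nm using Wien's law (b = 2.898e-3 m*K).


lam_max = b / T = 2.898e-3 / 28073 = 1.032e-07 m = 103.2309 nm

103.2309 nm


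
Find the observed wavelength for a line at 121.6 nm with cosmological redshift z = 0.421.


lam_obs = lam_emit * (1 + z) = 121.6 * (1 + 0.421) = 172.7936

172.7936 nm


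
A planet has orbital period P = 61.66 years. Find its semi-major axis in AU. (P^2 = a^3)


a = P^(2/3) = 61.66^(2/3) = 15.6076

15.6076 AU


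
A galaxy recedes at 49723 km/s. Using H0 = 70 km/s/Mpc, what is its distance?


d = v / H0 = 49723 / 70 = 710.3286

710.3286 Mpc


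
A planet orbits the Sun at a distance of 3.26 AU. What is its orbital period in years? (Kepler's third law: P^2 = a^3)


P = a^(3/2) = 3.26^1.5 = 5.8861

5.8861 years


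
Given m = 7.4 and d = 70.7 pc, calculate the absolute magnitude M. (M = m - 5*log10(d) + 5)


M = m - 5*log10(d) + 5 = 7.4 - 5*log10(70.7) + 5 = 3.1529

3.1529


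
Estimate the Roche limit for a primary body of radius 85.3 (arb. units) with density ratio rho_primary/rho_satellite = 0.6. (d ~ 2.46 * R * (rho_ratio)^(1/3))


d_Roche = 2.46 * 85.3 * 0.6^(1/3) = 176.9842

176.9842


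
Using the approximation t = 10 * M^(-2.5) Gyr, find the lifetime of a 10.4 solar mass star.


t = 10 * M^(-2.5) = 10 * 10.4^(-2.5) = 0.0287

0.0287 Gyr


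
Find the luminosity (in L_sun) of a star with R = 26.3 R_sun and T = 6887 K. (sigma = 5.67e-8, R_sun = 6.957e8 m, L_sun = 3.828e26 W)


R = 26.3 * 6.957e8 m = 1.829691e+10 m. L = 4*pi*R^2*sigma*T^4 = 4*pi*(1.829691e+10)^2 * 5.67e-8 * 6887^4 = 5.366223521e+29 W. L/L_sun = 5.366223521e+29 / 3.828e26 = 1401.8348

1401.8348 L_sun


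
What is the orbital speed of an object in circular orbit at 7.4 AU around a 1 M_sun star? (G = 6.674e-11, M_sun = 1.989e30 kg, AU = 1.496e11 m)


v = sqrt(GM/r) = sqrt(6.674e-11 * 1.989e+30 / 1.107e+12) = 10950.3711

10950.3711 m/s


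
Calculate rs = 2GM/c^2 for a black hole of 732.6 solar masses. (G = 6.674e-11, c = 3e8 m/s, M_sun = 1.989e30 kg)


M = 732.6 * 1.989e30 kg = 1.4571414e+33 kg. rs = 2GM/c^2 = 2 * 6.674e-11 * 1.4571414e+33 / (3e8)^2 = 2.161e+06

2.161e+06 m


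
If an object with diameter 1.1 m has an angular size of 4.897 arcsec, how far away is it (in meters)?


D = size / theta_rad, theta_rad = 4.897 * pi/(180*3600) = 2.374e-05, D = 46332.7112

46332.7112 m


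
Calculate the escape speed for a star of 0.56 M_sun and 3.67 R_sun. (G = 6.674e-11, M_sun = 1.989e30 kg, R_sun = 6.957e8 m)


M = 0.56 * 1.989e30 kg = 1.11384e+30 kg; R = 3.67 * 6.957e8 m = 2.553219e+09 m. v_esc = sqrt(2GM/R) = sqrt(2 * 6.674e-11 * 1.11384e+30 / 2.553219e+09) = 241310.0837

241310.0837 m/s


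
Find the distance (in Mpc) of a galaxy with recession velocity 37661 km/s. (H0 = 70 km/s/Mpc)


d = v / H0 = 37661 / 70 = 538.0143

538.0143 Mpc


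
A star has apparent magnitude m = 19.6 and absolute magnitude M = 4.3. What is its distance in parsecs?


d = 10^((m - M + 5)/5) = 10^((19.6 - 4.3 + 5)/5) = 11481.5362

11481.5362 pc


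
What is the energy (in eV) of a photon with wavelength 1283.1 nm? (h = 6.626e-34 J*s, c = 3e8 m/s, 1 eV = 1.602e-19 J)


E = hc/lambda = 6.626e-34 * 3e8 / 1.283e-06 = 1.549e-19 J = 0.9671 eV

0.9671 eV


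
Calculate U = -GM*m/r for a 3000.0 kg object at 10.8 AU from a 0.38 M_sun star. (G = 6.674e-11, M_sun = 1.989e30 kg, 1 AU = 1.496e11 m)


M = 0.38 * 1.989e30 kg = 7.5582e+29 kg; r = 10.8 AU * 1.496e11 m/AU = 1.61568e+12 m. U = -GM*m/r = -(6.674e-11 * 7.5582e+29 * 3000.0) / 1.61568e+12 = -9.366e+10

-9.366e+10 J


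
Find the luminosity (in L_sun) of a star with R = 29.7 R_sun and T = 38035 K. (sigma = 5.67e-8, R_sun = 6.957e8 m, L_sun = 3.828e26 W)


R = 29.7 * 6.957e8 m = 2.066229e+10 m. L = 4*pi*R^2*sigma*T^4 = 4*pi*(2.066229e+10)^2 * 5.67e-8 * 38035^4 = 6.366247383e+32 W. L/L_sun = 6.366247383e+32 / 3.828e26 = 1.663e+06

1.663e+06 L_sun


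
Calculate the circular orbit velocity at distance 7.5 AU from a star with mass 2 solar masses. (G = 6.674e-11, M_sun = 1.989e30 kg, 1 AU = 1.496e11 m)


v = sqrt(GM/r) = sqrt(6.674e-11 * 3.978e+30 / 1.122e+12) = 15382.5757

15382.5757 m/s


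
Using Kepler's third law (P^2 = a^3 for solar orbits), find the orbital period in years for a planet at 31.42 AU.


P = a^(3/2) = 31.42^1.5 = 176.1202

176.1202 years


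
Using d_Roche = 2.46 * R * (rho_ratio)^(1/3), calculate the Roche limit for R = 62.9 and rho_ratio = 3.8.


d_Roche = 2.46 * 62.9 * 3.8^(1/3) = 241.461

241.461


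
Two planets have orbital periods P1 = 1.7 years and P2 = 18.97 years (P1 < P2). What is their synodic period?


1/P_syn = |1/P1 - 1/P2| = |1/1.7 - 1/18.97| => P_syn = 1.8673

1.8673 years


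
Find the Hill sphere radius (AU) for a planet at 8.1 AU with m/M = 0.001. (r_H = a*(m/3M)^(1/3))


r_H = a * (m/3M)^(1/3) = 8.1 * (0.001/3)^(1/3) = 0.5616

0.5616 AU


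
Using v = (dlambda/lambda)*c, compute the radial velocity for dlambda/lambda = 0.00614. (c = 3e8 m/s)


v = (dlambda/lambda) * c = 0.00614 * 3e8 = 1.842e+06

1.842e+06 m/s


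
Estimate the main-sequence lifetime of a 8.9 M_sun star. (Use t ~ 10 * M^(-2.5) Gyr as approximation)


t = 10 * M^(-2.5) = 10 * 8.9^(-2.5) = 0.0423

0.0423 Gyr


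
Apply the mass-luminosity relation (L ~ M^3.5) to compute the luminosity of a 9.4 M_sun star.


L/L_sun = (M/M_sun)^3.5 = 9.4^3.5 = 2546.5223

2546.5223 L_sun


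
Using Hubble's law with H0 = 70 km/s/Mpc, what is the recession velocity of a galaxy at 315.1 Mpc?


v = H0 * d = 70 * 315.1 = 22057.0

22057.0 km/s


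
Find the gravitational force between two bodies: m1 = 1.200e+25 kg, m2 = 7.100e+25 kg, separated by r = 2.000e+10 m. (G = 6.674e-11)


F = G*m1*m2/r^2 = 6.674e-11 * 1.200e+25 * 7.100e+25 / (2.000e+10)^2 = 6.674e-11 * 8.520e+50 / 4.000e+20 = 1.422e+20

1.422e+20 N


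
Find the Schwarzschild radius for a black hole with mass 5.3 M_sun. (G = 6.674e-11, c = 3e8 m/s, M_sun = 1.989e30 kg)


M = 5.3 * 1.989e30 kg = 1.05417e+31 kg. rs = 2GM/c^2 = 2 * 6.674e-11 * 1.05417e+31 / (3e8)^2 = 15634.5124

15634.5124 m


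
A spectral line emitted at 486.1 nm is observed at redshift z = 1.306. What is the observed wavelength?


lam_obs = lam_emit * (1 + z) = 486.1 * (1 + 1.306) = 1120.9466

1120.9466 nm


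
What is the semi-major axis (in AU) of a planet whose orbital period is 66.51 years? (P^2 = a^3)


a = P^(2/3) = 66.51^(2/3) = 16.4156

16.4156 AU


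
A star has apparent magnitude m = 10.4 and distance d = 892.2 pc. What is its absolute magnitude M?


M = m - 5*log10(d) + 5 = 10.4 - 5*log10(892.2) + 5 = 0.6477

0.6477


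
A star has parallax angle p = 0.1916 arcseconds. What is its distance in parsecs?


d = 1/p = 1/0.1916 = 5.2192

5.2192 pc


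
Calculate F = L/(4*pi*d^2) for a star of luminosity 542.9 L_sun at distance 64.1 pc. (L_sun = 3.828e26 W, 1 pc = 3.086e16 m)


F = L / (4*pi*d^2) = 2.078e+29 / (4*pi*(1.978e+18)^2) = 4.226e-09

4.226e-09 W/m^2


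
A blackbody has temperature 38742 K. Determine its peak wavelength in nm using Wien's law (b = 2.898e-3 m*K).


lam_max = b / T = 2.898e-3 / 38742 = 7.480e-08 m = 74.8025 nm

74.8025 nm


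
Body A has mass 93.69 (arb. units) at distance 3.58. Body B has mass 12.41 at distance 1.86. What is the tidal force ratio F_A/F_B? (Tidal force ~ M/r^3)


Ratio = (M1/r1^3) / (M2/r2^3) = (93.69/3.58^3) / (12.41/1.86^3) = 1.0588

1.0588


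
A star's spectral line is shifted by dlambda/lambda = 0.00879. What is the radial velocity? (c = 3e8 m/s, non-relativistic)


v = (dlambda/lambda) * c = 0.00879 * 3e8 = 2.637e+06

2.637e+06 m/s


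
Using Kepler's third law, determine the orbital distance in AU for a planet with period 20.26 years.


a = P^(2/3) = 20.26^(2/3) = 7.4318

7.4318 AU


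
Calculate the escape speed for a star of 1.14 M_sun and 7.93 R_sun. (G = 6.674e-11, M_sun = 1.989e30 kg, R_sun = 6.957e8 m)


M = 1.14 * 1.989e30 kg = 2.26746e+30 kg; R = 7.93 * 6.957e8 m = 5.516901e+09 m. v_esc = sqrt(2GM/R) = sqrt(2 * 6.674e-11 * 2.26746e+30 / 5.516901e+09) = 234223.4215

234223.4215 m/s


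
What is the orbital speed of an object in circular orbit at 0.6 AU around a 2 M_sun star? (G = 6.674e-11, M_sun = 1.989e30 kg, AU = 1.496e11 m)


v = sqrt(GM/r) = sqrt(6.674e-11 * 3.978e+30 / 8.976e+10) = 54385.6181

54385.6181 m/s


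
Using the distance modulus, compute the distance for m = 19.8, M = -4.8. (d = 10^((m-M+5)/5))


d = 10^((m - M + 5)/5) = 10^((19.8 - -4.8 + 5)/5) = 831763.7711

831763.7711 pc


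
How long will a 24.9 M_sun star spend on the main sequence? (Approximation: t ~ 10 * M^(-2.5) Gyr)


t = 10 * M^(-2.5) = 10 * 24.9^(-2.5) = 0.0032

0.0032 Gyr


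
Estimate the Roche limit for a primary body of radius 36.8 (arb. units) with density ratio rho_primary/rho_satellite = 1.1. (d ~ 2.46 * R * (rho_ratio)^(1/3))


d_Roche = 2.46 * 36.8 * 1.1^(1/3) = 93.4503

93.4503


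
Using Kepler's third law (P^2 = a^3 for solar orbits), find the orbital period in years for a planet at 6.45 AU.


P = a^(3/2) = 6.45^1.5 = 16.381

16.381 years


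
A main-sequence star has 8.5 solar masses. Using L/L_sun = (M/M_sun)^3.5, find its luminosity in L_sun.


L/L_sun = (M/M_sun)^3.5 = 8.5^3.5 = 1790.4667

1790.4667 L_sun


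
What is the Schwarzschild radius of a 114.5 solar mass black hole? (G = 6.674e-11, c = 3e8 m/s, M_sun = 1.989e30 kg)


M = 114.5 * 1.989e30 kg = 2.277405e+32 kg. rs = 2GM/c^2 = 2 * 6.674e-11 * 2.277405e+32 / (3e8)^2 = 337764.466

337764.466 m


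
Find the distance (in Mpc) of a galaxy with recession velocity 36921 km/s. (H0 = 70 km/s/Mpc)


d = v / H0 = 36921 / 70 = 527.4429

527.4429 Mpc


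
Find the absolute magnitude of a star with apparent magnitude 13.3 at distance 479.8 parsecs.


M = m - 5*log10(d) + 5 = 13.3 - 5*log10(479.8) + 5 = 4.8947

4.8947


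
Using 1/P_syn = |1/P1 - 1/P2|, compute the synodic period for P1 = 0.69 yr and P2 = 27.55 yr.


1/P_syn = |1/P1 - 1/P2| = |1/0.69 - 1/27.55| => P_syn = 0.7077

0.7077 years


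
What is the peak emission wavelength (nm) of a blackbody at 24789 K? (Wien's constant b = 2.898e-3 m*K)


lam_max = b / T = 2.898e-3 / 24789 = 1.169e-07 m = 116.9067 nm

116.9067 nm


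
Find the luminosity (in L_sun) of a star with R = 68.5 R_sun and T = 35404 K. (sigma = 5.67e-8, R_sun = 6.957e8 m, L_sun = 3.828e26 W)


R = 68.5 * 6.957e8 m = 4.765545e+10 m. L = 4*pi*R^2*sigma*T^4 = 4*pi*(4.765545e+10)^2 * 5.67e-8 * 35404^4 = 2.542303533e+33 W. L/L_sun = 2.542303533e+33 / 3.828e26 = 6.641e+06

6.641e+06 L_sun


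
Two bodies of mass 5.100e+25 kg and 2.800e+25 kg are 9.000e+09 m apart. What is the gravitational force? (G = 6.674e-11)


F = G*m1*m2/r^2 = 6.674e-11 * 5.100e+25 * 2.800e+25 / (9.000e+09)^2 = 6.674e-11 * 1.428e+51 / 8.100e+19 = 1.177e+21

1.177e+21 N


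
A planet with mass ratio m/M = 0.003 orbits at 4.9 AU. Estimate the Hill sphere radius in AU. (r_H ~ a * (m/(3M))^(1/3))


r_H = a * (m/3M)^(1/3) = 4.9 * (0.003/3)^(1/3) = 0.49

0.49 AU


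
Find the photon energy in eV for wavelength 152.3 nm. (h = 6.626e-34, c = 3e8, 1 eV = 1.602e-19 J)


E = hc/lambda = 6.626e-34 * 3e8 / 1.523e-07 = 1.305e-18 J = 8.1472 eV

8.1472 eV


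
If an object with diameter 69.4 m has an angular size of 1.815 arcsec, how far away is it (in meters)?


D = size / theta_rad, theta_rad = 1.815 * pi/(180*3600) = 8.799e-06, D = 7.887e+06

7.887e+06 m


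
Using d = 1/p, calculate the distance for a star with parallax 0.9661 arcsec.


d = 1/p = 1/0.9661 = 1.0351

1.0351 pc


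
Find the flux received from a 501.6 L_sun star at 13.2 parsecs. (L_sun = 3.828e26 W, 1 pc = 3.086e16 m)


F = L / (4*pi*d^2) = 1.920e+29 / (4*pi*(4.074e+17)^2) = 9.208e-08

9.208e-08 W/m^2


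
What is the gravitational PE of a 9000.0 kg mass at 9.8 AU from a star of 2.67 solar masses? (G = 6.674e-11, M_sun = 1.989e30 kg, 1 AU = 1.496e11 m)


M = 2.67 * 1.989e30 kg = 5.31063e+30 kg; r = 9.8 AU * 1.496e11 m/AU = 1.46608e+12 m. U = -GM*m/r = -(6.674e-11 * 5.31063e+30 * 9000.0) / 1.46608e+12 = -2.176e+12

-2.176e+12 J


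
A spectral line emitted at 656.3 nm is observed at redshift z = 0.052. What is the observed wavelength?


lam_obs = lam_emit * (1 + z) = 656.3 * (1 + 0.052) = 690.4276

690.4276 nm


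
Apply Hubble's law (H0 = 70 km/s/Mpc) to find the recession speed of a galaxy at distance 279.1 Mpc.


v = H0 * d = 70 * 279.1 = 19537.0

19537.0 km/s


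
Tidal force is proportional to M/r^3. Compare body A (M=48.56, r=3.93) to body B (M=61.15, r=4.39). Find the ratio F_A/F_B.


Ratio = (M1/r1^3) / (M2/r2^3) = (48.56/3.93^3) / (61.15/4.39^3) = 1.1069

1.1069


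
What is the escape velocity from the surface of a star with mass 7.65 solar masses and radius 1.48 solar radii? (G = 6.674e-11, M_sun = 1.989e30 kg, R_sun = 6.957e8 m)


M = 7.65 * 1.989e30 kg = 1.521585e+31 kg; R = 1.48 * 6.957e8 m = 1.029636e+09 m. v_esc = sqrt(2GM/R) = sqrt(2 * 6.674e-11 * 1.521585e+31 / 1.029636e+09) = 1.404e+06

1.404e+06 m/s


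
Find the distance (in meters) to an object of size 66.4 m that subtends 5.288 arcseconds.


D = size / theta_rad, theta_rad = 5.288 * pi/(180*3600) = 2.564e-05, D = 2.590e+06

2.590e+06 m


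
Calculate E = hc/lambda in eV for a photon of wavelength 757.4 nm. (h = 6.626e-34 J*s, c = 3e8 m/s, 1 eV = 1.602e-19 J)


E = hc/lambda = 6.626e-34 * 3e8 / 7.574e-07 = 2.625e-19 J = 1.6383 eV

1.6383 eV


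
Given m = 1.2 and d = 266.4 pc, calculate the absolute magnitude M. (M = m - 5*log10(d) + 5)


M = m - 5*log10(d) + 5 = 1.2 - 5*log10(266.4) + 5 = -5.9277

-5.9277


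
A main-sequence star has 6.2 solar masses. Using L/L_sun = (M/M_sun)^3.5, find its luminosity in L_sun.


L/L_sun = (M/M_sun)^3.5 = 6.2^3.5 = 593.4319

593.4319 L_sun


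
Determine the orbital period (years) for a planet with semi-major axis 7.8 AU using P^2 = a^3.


P = a^(3/2) = 7.8^1.5 = 21.7842

21.7842 years


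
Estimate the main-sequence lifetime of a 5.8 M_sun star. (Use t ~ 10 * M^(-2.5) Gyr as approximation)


t = 10 * M^(-2.5) = 10 * 5.8^(-2.5) = 0.1234

0.1234 Gyr


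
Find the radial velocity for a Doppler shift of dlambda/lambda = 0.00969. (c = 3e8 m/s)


v = (dlambda/lambda) * c = 0.00969 * 3e8 = 2.907e+06

2.907e+06 m/s


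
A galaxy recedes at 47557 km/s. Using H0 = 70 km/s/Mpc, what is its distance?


d = v / H0 = 47557 / 70 = 679.3857

679.3857 Mpc


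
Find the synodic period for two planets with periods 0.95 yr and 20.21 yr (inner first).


1/P_syn = |1/P1 - 1/P2| = |1/0.95 - 1/20.21| => P_syn = 0.9969

0.9969 years


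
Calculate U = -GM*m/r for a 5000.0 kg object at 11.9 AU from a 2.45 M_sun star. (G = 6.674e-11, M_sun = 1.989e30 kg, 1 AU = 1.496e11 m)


M = 2.45 * 1.989e30 kg = 4.87305e+30 kg; r = 11.9 AU * 1.496e11 m/AU = 1.78024e+12 m. U = -GM*m/r = -(6.674e-11 * 4.87305e+30 * 5000.0) / 1.78024e+12 = -9.134e+11

-9.134e+11 J


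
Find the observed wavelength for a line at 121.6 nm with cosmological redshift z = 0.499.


lam_obs = lam_emit * (1 + z) = 121.6 * (1 + 0.499) = 182.2784

182.2784 nm


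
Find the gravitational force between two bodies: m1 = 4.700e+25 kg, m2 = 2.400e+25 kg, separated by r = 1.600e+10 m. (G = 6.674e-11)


F = G*m1*m2/r^2 = 6.674e-11 * 4.700e+25 * 2.400e+25 / (1.600e+10)^2 = 6.674e-11 * 1.128e+51 / 2.560e+20 = 2.941e+20

2.941e+20 N


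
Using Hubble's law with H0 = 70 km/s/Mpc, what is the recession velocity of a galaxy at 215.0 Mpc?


v = H0 * d = 70 * 215.0 = 15050.0

15050.0 km/s


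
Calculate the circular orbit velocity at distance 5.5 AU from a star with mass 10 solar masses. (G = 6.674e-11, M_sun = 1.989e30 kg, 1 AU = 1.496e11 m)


v = sqrt(GM/r) = sqrt(6.674e-11 * 1.989e+31 / 8.228e+11) = 40166.4409

40166.4409 m/s


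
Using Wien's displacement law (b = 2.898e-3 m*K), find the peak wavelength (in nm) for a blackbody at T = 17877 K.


lam_max = b / T = 2.898e-3 / 17877 = 1.621e-07 m = 162.1077 nm

162.1077 nm


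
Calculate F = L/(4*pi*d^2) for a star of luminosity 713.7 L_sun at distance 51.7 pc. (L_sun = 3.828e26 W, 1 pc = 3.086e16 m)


F = L / (4*pi*d^2) = 2.732e+29 / (4*pi*(1.595e+18)^2) = 8.541e-09

8.541e-09 W/m^2


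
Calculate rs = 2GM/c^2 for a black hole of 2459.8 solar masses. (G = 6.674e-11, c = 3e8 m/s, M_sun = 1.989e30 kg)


M = 2459.8 * 1.989e30 kg = 4.8925422e+33 kg. rs = 2GM/c^2 = 2 * 6.674e-11 * 4.8925422e+33 / (3e8)^2 = 7.256e+06

7.256e+06 m


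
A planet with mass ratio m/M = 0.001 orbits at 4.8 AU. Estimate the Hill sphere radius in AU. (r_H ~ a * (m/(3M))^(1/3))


r_H = a * (m/3M)^(1/3) = 4.8 * (0.001/3)^(1/3) = 0.3328

0.3328 AU


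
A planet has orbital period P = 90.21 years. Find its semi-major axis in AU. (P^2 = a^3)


a = P^(2/3) = 90.21^(2/3) = 20.1142

20.1142 AU


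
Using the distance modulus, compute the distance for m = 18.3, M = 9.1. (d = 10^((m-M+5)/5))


d = 10^((m - M + 5)/5) = 10^((18.3 - 9.1 + 5)/5) = 691.831

691.831 pc


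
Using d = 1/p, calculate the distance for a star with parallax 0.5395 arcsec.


d = 1/p = 1/0.5395 = 1.8536

1.8536 pc


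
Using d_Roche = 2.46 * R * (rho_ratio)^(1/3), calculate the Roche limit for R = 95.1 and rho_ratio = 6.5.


d_Roche = 2.46 * 95.1 * 6.5^(1/3) = 436.603

436.603


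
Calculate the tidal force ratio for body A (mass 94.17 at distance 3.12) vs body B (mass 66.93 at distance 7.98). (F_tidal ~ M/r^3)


Ratio = (M1/r1^3) / (M2/r2^3) = (94.17/3.12^3) / (66.93/7.98^3) = 23.5416

23.5416


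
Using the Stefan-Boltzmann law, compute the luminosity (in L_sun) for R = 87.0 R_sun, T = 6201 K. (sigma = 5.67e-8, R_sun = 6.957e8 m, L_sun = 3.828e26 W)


R = 87.0 * 6.957e8 m = 6.05259e+10 m. L = 4*pi*R^2*sigma*T^4 = 4*pi*(6.05259e+10)^2 * 5.67e-8 * 6201^4 = 3.859422819e+30 W. L/L_sun = 3.859422819e+30 / 3.828e26 = 10082.0868

10082.0868 L_sun


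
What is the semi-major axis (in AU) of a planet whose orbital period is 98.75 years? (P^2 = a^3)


a = P^(2/3) = 98.75^(2/3) = 21.3644

21.3644 AU


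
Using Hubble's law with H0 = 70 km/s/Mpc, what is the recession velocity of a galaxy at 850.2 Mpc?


v = H0 * d = 70 * 850.2 = 59514.0

59514.0 km/s


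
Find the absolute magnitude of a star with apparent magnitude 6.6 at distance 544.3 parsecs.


M = m - 5*log10(d) + 5 = 6.6 - 5*log10(544.3) + 5 = -2.0792

-2.0792


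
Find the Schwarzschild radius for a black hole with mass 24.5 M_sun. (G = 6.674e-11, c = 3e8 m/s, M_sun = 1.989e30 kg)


M = 24.5 * 1.989e30 kg = 4.87305e+31 kg. rs = 2GM/c^2 = 2 * 6.674e-11 * 4.87305e+31 / (3e8)^2 = 72272.746

72272.746 m


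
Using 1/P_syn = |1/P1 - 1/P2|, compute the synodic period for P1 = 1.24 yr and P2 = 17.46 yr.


1/P_syn = |1/P1 - 1/P2| = |1/1.24 - 1/17.46| => P_syn = 1.3348

1.3348 years


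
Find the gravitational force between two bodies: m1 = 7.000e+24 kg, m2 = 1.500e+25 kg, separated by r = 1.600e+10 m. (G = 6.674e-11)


F = G*m1*m2/r^2 = 6.674e-11 * 7.000e+24 * 1.500e+25 / (1.600e+10)^2 = 6.674e-11 * 1.050e+50 / 2.560e+20 = 2.737e+19

2.737e+19 N


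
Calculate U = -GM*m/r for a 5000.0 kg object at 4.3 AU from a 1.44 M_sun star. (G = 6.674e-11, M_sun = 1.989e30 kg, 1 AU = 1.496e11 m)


M = 1.44 * 1.989e30 kg = 2.86416e+30 kg; r = 4.3 AU * 1.496e11 m/AU = 6.4328e+11 m. U = -GM*m/r = -(6.674e-11 * 2.86416e+30 * 5000.0) / 6.4328e+11 = -1.486e+12

-1.486e+12 J


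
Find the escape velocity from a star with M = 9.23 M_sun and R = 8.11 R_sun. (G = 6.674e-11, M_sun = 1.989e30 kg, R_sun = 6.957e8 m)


M = 9.23 * 1.989e30 kg = 1.835847e+31 kg; R = 8.11 * 6.957e8 m = 5.642127e+09 m. v_esc = sqrt(2GM/R) = sqrt(2 * 6.674e-11 * 1.835847e+31 / 5.642127e+09) = 659029.5865

659029.5865 m/s


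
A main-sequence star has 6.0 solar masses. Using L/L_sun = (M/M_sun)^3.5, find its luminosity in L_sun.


L/L_sun = (M/M_sun)^3.5 = 6.0^3.5 = 529.0898

529.0898 L_sun


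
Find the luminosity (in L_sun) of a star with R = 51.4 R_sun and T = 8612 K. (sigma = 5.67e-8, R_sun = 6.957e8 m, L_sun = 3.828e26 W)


R = 51.4 * 6.957e8 m = 3.575898e+10 m. L = 4*pi*R^2*sigma*T^4 = 4*pi*(3.575898e+10)^2 * 5.67e-8 * 8612^4 = 5.011632907e+30 W. L/L_sun = 5.011632907e+30 / 3.828e26 = 13092.04

13092.04 L_sun


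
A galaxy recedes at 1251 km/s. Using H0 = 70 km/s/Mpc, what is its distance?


d = v / H0 = 1251 / 70 = 17.8714

17.8714 Mpc


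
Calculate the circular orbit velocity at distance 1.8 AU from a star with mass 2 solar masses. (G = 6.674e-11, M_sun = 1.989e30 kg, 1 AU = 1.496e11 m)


v = sqrt(GM/r) = sqrt(6.674e-11 * 3.978e+30 / 2.693e+11) = 31399.5512

31399.5512 m/s


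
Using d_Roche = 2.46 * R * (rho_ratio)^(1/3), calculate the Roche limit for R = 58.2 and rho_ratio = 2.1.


d_Roche = 2.46 * 58.2 * 2.1^(1/3) = 183.3431

183.3431


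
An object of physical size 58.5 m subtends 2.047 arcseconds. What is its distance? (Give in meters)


D = size / theta_rad, theta_rad = 2.047 * pi/(180*3600) = 9.924e-06, D = 5.895e+06

5.895e+06 m


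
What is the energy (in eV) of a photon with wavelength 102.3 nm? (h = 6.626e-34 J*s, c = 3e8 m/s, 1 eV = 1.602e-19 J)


E = hc/lambda = 6.626e-34 * 3e8 / 1.023e-07 = 1.943e-18 J = 12.1293 eV

12.1293 eV


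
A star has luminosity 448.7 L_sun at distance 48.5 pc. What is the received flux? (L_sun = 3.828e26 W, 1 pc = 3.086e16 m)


F = L / (4*pi*d^2) = 1.718e+29 / (4*pi*(1.497e+18)^2) = 6.102e-09

6.102e-09 W/m^2


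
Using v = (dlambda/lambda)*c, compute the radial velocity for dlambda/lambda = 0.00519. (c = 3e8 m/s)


v = (dlambda/lambda) * c = 0.00519 * 3e8 = 1.557e+06

1.557e+06 m/s


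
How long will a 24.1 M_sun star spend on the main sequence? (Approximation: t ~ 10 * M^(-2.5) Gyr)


t = 10 * M^(-2.5) = 10 * 24.1^(-2.5) = 0.0035

0.0035 Gyr


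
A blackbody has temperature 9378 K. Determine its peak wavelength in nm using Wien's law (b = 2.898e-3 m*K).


lam_max = b / T = 2.898e-3 / 9378 = 3.090e-07 m = 309.0211 nm

309.0211 nm
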